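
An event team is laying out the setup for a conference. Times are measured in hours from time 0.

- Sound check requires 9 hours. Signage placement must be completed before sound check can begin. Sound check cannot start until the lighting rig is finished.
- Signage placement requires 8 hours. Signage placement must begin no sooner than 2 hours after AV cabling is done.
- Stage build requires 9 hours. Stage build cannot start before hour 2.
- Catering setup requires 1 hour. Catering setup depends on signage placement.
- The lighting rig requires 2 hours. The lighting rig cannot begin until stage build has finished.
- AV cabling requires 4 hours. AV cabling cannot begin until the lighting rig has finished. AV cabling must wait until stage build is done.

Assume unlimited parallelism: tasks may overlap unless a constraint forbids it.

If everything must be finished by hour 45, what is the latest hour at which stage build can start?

To finish by hour 45, catering setup (duration 1) must start no later than hour 44.
Nothing follows sound check; the deadline of hour 45 is its only limit. It must start by 45 − 9 = hour 36.
Signage placement must finish in time for catering setup (must start by hour 44); sound check (must start by hour 36). The tightest is hour 36, so signage placement must start by 36 − 8 = hour 28.
AV cabling has to be done before signage placement (must start by hour 28, minus 2-hour gap → hour 26). That means finishing by hour 26, i.e. starting by 26 − 4 = hour 22.
The lighting rig must finish in time for AV cabling (must start by hour 22); sound check (must start by hour 36). The tightest is hour 22, so the lighting rig must start by 22 − 2 = hour 20.
Stage build has several dependents: the lighting rig (must start by hour 20); AV cabling (must start by hour 22). The earliest of those limits is hour 20, so stage build must start by 20 − 9 = hour 11.

11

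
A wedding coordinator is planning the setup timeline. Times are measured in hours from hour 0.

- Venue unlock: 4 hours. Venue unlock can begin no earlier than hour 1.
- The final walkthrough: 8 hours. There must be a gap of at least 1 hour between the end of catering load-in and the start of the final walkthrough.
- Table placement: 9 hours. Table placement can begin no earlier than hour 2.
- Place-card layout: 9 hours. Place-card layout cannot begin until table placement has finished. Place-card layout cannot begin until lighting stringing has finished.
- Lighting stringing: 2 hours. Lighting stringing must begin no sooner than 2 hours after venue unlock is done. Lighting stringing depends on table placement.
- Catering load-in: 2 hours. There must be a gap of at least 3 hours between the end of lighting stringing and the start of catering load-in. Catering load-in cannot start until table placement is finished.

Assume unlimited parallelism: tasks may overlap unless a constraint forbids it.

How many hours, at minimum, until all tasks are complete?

27

After its own release at hour 2, table placement can start at hour 2 and finishes at hour 11.
Venue unlock cannot begin until its own release at hour 1. It runs from hour 1 to 1 + 4 = hour 5.
Lighting stringing has to wait for venue unlock (finishes hour 5, plus 2-hour gap → hour 7); table placement (finishes hour 11). The latest of these is hour 11, so lighting stringing runs hour 11 to 11 + 2 = hour 13.
Place-card layout has to wait for table placement (finishes hour 11); lighting stringing (finishes hour 13). The latest of these is hour 13, so place-card layout runs hour 13 to 13 + 9 = hour 22.
Catering load-in cannot start until lighting stringing (finishes hour 13, plus 3-hour gap → hour 16); table placement (finishes hour 11). The controlling bound is hour 16, so catering load-in finishes at 16 + 2 = hour 18.
The final walkthrough cannot begin until catering load-in (finishes hour 18, plus 1-hour gap → hour 19). It runs from hour 19 to 19 + 8 = hour 27.
All tasks are finished once the last one completes. Finish times: Venue unlock at 5, Table placement at 11, Lighting stringing at 13, Catering load-in at 18, Place-card layout at 22, The final walkthrough at 27. The latest is hour 27.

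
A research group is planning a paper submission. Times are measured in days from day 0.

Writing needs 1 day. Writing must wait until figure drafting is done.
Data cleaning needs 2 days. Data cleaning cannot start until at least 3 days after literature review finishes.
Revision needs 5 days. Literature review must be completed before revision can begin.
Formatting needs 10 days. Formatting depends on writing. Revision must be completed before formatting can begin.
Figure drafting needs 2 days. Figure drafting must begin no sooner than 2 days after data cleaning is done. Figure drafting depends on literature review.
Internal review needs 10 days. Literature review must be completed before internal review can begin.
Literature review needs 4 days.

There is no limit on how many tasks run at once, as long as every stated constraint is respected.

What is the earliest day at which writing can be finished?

Nothing blocks literature review, so it runs from day 0 to day 4.
Data cleaning cannot begin until literature review (finishes day 4, plus 3-day gap → day 7). It runs from day 7 to 7 + 2 = day 9.
Figure drafting cannot start until data cleaning (finishes day 9, plus 2-day gap → day 11); literature review (finishes day 4). The controlling bound is day 11, so figure drafting finishes at 11 + 2 = day 13.
Writing cannot begin until figure drafting (finishes day 13). It runs from day 13 to 13 + 1 = day 14.

14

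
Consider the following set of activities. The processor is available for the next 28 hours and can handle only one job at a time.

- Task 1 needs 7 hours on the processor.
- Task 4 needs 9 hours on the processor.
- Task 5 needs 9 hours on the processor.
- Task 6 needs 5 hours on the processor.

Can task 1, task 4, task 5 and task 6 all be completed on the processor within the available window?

No

Running back to back, the jobs need 7 + 9 + 9 + 5 = 30 hours on the processor.
Since 30 > 28, they cannot all fit.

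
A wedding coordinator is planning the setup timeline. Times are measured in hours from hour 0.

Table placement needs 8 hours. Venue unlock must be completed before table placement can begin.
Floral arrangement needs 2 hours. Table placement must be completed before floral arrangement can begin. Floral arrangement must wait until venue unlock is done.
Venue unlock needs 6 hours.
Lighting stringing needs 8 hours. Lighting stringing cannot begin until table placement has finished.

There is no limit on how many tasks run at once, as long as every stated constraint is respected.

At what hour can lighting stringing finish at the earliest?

Nothing blocks venue unlock, so it runs from hour 0 to hour 6.
Table placement waits on venue unlock (finishes hour 6), so it starts at hour 6 and finishes at 6 + 8 = hour 14.
After table placement (finishes hour 14), lighting stringing can start at hour 14 and finishes at hour 22.

22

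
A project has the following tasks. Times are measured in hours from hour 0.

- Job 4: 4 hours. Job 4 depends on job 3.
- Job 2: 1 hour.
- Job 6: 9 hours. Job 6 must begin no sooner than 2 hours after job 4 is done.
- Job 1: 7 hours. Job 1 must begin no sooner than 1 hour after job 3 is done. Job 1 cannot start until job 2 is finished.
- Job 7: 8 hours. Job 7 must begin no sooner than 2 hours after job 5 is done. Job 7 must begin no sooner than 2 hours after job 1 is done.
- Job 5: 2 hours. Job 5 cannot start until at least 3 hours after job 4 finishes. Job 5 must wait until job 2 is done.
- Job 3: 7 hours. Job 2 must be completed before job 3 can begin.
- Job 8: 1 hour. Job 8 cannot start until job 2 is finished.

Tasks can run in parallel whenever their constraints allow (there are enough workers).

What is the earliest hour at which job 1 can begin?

9

Job 2 has no prerequisites, so it starts at hour 0 and finishes at hour 1.
Job 3 waits on job 2 (finishes hour 1), so it starts at hour 1 and finishes at 1 + 7 = hour 8.
Job 1 waits on job 3 (finishes hour 8, plus 1-hour gap → hour 9); job 2 (finishes hour 1). The latest of these is hour 9, which is the earliest job 1 can start.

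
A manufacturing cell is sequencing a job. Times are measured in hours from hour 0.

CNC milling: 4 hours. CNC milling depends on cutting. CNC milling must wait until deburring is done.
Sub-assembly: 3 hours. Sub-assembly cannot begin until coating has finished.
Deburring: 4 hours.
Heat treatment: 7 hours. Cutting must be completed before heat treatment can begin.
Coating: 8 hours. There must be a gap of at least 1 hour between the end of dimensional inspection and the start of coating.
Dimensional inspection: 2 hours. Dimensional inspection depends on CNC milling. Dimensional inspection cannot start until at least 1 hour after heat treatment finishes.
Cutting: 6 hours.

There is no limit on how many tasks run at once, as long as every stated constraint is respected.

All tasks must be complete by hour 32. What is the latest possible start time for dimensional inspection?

18

To finish by hour 32, sub-assembly (duration 3) must start no later than hour 29.
Coating has to be done before sub-assembly (must start by hour 29). That means finishing by hour 29, i.e. starting by 29 − 8 = hour 21.
Dimensional inspection has to be done before coating (must start by hour 21, minus 1-hour gap → hour 20). That means finishing by hour 20, i.e. starting by 20 − 2 = hour 18.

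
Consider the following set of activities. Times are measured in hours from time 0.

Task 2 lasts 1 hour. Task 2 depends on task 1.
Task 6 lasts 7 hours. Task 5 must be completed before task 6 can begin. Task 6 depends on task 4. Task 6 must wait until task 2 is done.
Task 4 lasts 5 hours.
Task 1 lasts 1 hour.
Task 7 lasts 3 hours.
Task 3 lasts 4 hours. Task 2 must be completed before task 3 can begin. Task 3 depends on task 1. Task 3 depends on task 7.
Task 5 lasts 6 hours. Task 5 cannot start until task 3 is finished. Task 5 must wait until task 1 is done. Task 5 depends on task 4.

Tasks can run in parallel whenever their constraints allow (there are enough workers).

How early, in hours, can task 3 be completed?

7

Task 7 has no prerequisites, so it starts at hour 0 and finishes at hour 3.
Task 1 can start immediately at hour 0; it finishes at hour 1.
Task 2 cannot begin until task 1 (finishes hour 1). It runs from hour 1 to 1 + 1 = hour 2.
Task 3 has to wait for task 2 (finishes hour 2); task 1 (finishes hour 1); task 7 (finishes hour 3). The latest of these is hour 3, so task 3 runs hour 3 to 3 + 4 = hour 7.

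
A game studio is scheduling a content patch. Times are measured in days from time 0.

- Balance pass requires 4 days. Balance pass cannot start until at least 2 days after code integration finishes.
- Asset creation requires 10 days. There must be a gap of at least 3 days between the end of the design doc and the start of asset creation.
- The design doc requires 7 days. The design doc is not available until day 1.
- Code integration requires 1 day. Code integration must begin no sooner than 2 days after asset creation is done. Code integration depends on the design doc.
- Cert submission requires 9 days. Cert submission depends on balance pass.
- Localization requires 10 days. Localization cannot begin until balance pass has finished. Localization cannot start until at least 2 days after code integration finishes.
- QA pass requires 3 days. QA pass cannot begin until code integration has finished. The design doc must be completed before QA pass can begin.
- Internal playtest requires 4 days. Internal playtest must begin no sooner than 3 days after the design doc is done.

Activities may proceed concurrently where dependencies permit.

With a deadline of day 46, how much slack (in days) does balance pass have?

The design doc waits on its own release at day 1, so it starts at day 1 and finishes at 1 + 7 = day 8.
After the design doc (finishes day 8, plus 3-day gap → day 11), asset creation can start at day 11 and finishes at day 21.
Code integration has to wait for asset creation (finishes day 21, plus 2-day gap → day 23); the design doc (finishes day 8). The latest of these is day 23, so code integration runs day 23 to 23 + 1 = day 24.
Balance pass waits on code integration (finishes day 24, plus 2-day gap → day 26), so it starts at day 26 and finishes at 26 + 4 = day 30.

Working backward from the deadline:
Nothing follows localization; the deadline of day 46 is its only limit. It must start by 46 − 10 = day 36.
Nothing follows cert submission; the deadline of day 46 is its only limit. It must start by 46 − 9 = day 37.
For balance pass: localization (must start by day 36); cert submission (must start by day 37). The most restrictive is day 36; with a 4-day duration, balance pass must start by day 32.
So balance pass can start as early as day 26 and as late as day 32, giving 32 − 26 = 6 days of slack.

6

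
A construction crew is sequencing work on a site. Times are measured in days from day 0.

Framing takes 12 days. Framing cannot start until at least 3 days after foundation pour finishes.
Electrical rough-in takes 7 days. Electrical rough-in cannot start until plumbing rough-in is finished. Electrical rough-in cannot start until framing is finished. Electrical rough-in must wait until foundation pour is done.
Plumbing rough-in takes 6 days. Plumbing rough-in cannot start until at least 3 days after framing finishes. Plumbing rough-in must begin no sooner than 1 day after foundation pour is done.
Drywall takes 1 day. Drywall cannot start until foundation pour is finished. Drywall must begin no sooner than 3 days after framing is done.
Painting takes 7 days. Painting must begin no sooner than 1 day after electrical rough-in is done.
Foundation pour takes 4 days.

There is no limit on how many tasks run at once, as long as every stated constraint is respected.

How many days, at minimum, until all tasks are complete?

43

Foundation pour has no prerequisites, so it starts at day 0 and finishes at day 4.
Framing waits on foundation pour (finishes day 4, plus 3-day gap → day 7), so it starts at day 7 and finishes at 7 + 12 = day 19.
For drywall: foundation pour (finishes day 4); framing (finishes day 19, plus 3-day gap → day 22). Taking the maximum gives a start of day 22, and it finishes at 22 + 1 = day 23.
Plumbing rough-in has to wait for framing (finishes day 19, plus 3-day gap → day 22); foundation pour (finishes day 4, plus 1-day gap → day 5). The latest of these is day 22, so plumbing rough-in runs day 22 to 22 + 6 = day 28.
Electrical rough-in needs all of plumbing rough-in (finishes day 28); framing (finishes day 19); foundation pour (finishes day 4). That puts its earliest start at day 28; it finishes at 28 + 7 = day 35.
After electrical rough-in (finishes day 35, plus 1-day gap → day 36), painting can start at day 36 and finishes at day 43.
All tasks are finished once the last one completes. Finish times: Foundation pour at 4, Framing at 19, Plumbing rough-in at 28, Electrical rough-in at 35, Drywall at 23, Painting at 43. The latest is day 43.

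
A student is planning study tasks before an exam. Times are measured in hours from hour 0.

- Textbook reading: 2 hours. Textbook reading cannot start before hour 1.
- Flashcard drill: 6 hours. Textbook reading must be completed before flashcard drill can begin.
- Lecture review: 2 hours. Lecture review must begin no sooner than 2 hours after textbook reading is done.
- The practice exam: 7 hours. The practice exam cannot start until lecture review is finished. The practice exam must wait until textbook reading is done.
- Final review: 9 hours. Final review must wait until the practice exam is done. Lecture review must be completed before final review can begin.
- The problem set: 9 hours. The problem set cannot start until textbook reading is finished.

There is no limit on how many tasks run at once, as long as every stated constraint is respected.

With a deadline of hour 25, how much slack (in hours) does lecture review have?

2

Textbook reading waits on its own release at hour 1, so it starts at hour 1 and finishes at 1 + 2 = hour 3.
Lecture review waits on textbook reading (finishes hour 3, plus 2-hour gap → hour 5), so it starts at hour 5 and finishes at 5 + 2 = hour 7.

Working backward from the deadline:
Final review must finish by hour 25; it takes 9 hours, so it must start by 25 − 9 = hour 16.
Since final review (must start by hour 16) depends on it, the practice exam must finish by hour 16. Backing off its 7-hour duration gives a latest start of hour 9.
Lecture review feeds the practice exam (must start by hour 9); final review (must start by hour 16). Taking the minimum, lecture review must finish by hour 9 and start by 9 − 2 = hour 7.
So lecture review can start as early as hour 5 and as late as hour 7, giving 7 − 5 = 2 hours of slack.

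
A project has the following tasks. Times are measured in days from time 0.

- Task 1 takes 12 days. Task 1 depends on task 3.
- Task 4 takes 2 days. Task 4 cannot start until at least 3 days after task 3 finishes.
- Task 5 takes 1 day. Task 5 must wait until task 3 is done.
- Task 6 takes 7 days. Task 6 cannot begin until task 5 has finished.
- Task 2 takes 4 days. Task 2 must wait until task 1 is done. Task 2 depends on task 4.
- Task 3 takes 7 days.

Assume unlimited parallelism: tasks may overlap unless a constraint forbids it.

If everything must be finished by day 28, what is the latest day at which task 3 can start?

5

Task 2 must finish by day 28; it takes 4 days, so it must start by 28 − 4 = day 24.
Task 1 feeds into task 2 (must start by day 24); so task 1 must finish by day 24 and therefore start by day 12.
Since task 2 (must start by day 24) depends on it, task 4 must finish by day 24. Backing off its 2-day duration gives a latest start of day 22.
Nothing follows task 6; the deadline of day 28 is its only limit. It must start by 28 − 7 = day 21.
Task 5 must finish before task 6 (must start by day 21). With a 1-day duration, task 5 must start by 21 − 1 = day 20.
Task 3 feeds task 1 (must start by day 12); task 4 (must start by day 22, minus 3-day gap → day 19); task 5 (must start by day 20). Taking the minimum, task 3 must finish by day 12 and start by 12 − 7 = day 5.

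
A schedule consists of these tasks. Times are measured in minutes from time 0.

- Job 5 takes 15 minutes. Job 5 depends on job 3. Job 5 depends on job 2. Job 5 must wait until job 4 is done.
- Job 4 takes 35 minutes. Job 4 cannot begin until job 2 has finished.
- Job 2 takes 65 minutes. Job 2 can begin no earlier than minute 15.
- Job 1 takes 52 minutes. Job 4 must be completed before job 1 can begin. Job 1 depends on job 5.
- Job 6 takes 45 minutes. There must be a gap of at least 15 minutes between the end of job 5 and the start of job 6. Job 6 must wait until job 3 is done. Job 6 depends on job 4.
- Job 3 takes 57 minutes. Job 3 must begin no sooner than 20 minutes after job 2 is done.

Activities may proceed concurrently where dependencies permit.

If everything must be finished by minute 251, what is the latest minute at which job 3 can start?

Job 1 has no dependents, so it just needs to finish by minute 251. Starting by 251 − 52 = minute 199 achieves that.
To finish by minute 251, job 6 (duration 45) must start no later than minute 206.
Job 5 feeds job 1 (must start by minute 199); job 6 (must start by minute 206, minus 15-minute gap → minute 191). Taking the minimum, job 5 must finish by minute 191 and start by 191 − 15 = minute 176.
For job 3: job 5 (must start by minute 176); job 6 (must start by minute 206). The most restrictive is minute 176; with a 57-minute duration, job 3 must start by minute 119.

119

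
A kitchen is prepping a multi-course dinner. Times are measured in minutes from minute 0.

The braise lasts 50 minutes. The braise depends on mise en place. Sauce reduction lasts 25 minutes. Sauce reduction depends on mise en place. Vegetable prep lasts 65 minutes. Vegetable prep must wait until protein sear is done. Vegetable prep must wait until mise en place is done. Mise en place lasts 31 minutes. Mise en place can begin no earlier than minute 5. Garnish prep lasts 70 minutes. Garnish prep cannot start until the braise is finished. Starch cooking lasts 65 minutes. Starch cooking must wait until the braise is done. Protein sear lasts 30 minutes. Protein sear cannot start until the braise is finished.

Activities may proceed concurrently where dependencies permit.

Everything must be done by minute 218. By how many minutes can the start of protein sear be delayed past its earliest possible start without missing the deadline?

Mise en place waits on its own release at minute 5, so it starts at minute 5 and finishes at 5 + 31 = minute 36.
After mise en place (finishes minute 36), the braise can start at minute 36 and finishes at minute 86.
After the braise (finishes minute 86), protein sear can start at minute 86 and finishes at minute 116.

Working backward from the deadline:
Vegetable prep has no dependents, so it just needs to finish by minute 218. Starting by 218 − 65 = minute 153 achieves that.
Since vegetable prep (must start by minute 153) depends on it, protein sear must finish by minute 153. Backing off its 30-minute duration gives a latest start of minute 123.
So protein sear can start as early as minute 86 and as late as minute 123, giving 123 − 86 = 37 minutes of slack.

37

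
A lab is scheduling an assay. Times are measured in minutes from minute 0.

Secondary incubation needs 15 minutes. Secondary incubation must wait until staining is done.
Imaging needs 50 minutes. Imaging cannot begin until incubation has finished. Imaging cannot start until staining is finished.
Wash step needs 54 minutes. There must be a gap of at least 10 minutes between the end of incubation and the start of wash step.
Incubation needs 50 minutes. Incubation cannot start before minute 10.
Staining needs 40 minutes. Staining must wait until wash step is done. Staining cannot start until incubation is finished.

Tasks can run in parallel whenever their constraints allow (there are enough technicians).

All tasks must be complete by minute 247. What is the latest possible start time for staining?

157

Nothing follows secondary incubation; the deadline of minute 247 is its only limit. It must start by 247 − 15 = minute 232.
Imaging must finish by minute 247; it takes 50 minutes, so it must start by 247 − 50 = minute 197.
Staining feeds secondary incubation (must start by minute 232); imaging (must start by minute 197). Taking the minimum, staining must finish by minute 197 and start by 197 − 40 = minute 157.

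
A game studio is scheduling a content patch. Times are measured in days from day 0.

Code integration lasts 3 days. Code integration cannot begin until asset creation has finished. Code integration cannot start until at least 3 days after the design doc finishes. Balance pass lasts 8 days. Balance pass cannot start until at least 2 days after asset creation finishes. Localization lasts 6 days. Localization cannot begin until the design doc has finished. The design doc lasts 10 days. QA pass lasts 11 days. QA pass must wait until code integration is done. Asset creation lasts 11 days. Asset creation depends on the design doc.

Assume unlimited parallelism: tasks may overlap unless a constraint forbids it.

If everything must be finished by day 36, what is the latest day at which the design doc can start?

1

QA pass has no dependents, so it just needs to finish by day 36. Starting by 36 − 11 = day 25 achieves that.
Code integration has to be done before QA pass (must start by day 25). That means finishing by day 25, i.e. starting by 25 − 3 = day 22.
To finish by day 36, balance pass (duration 8) must start no later than day 28.
Asset creation feeds code integration (must start by day 22); balance pass (must start by day 28, minus 2-day gap → day 26). Taking the minimum, asset creation must finish by day 22 and start by 22 − 11 = day 11.
Nothing follows localization; the deadline of day 36 is its only limit. It must start by 36 − 6 = day 30.
The design doc must finish in time for asset creation (must start by day 11); code integration (must start by day 22, minus 3-day gap → day 19); localization (must start by day 30). The tightest is day 11, so the design doc must start by 11 − 10 = day 1.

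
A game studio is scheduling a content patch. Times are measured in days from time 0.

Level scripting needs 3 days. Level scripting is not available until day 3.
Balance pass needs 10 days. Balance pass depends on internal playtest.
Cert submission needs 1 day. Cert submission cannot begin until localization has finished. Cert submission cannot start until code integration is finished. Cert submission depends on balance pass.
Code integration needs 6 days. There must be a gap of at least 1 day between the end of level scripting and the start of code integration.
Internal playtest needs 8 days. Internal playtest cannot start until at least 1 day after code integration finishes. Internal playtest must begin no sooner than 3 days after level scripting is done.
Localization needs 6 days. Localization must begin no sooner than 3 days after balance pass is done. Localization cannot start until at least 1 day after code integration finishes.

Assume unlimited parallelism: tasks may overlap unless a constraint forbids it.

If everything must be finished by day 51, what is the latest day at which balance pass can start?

To finish by day 51, cert submission (duration 1) must start no later than day 50.
Localization has to be done before cert submission (must start by day 50). That means finishing by day 50, i.e. starting by 50 − 6 = day 44.
For balance pass: localization (must start by day 44, minus 3-day gap → day 41); cert submission (must start by day 50). The most restrictive is day 41; with a 10-day duration, balance pass must start by day 31.

31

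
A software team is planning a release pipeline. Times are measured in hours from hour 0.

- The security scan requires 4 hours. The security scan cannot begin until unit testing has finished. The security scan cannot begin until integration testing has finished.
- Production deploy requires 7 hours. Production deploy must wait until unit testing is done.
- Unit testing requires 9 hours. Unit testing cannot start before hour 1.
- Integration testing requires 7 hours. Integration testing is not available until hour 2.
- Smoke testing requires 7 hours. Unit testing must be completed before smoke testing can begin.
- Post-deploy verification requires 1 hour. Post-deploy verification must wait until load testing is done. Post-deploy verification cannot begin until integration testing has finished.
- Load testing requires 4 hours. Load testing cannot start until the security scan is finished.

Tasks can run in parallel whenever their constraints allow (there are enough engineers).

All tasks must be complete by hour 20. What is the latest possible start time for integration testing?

4

Post-deploy verification must finish by hour 20; it takes 1 hour, so it must start by 20 − 1 = hour 19.
Load testing must finish before post-deploy verification (must start by hour 19). With a 4-hour duration, load testing must start by 19 − 4 = hour 15.
The security scan has to be done before load testing (must start by hour 15). That means finishing by hour 15, i.e. starting by 15 − 4 = hour 11.
For integration testing: the security scan (must start by hour 11); post-deploy verification (must start by hour 19). The most restrictive is hour 11; with a 7-hour duration, integration testing must start by hour 4.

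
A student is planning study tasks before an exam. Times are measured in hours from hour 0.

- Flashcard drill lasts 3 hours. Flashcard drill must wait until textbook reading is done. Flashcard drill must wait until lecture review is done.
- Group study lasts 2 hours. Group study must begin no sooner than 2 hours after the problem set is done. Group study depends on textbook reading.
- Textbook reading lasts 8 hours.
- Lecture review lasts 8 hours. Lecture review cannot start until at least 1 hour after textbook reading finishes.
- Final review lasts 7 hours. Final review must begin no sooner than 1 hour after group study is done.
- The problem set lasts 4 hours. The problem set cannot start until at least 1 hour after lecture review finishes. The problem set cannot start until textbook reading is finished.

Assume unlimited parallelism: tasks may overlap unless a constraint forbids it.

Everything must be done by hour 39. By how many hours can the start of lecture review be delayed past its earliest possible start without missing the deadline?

5

Textbook reading can start immediately at hour 0; it finishes at hour 8.
After textbook reading (finishes hour 8, plus 1-hour gap → hour 9), lecture review can start at hour 9 and finishes at hour 17.

Working backward from the deadline:
Nothing follows final review; the deadline of hour 39 is its only limit. It must start by 39 − 7 = hour 32.
Group study has to be done before final review (must start by hour 32, minus 1-hour gap → hour 31). That means finishing by hour 31, i.e. starting by 31 − 2 = hour 29.
The problem set has to be done before group study (must start by hour 29, minus 2-hour gap → hour 27). That means finishing by hour 27, i.e. starting by 27 − 4 = hour 23.
To finish by hour 39, flashcard drill (duration 3) must start no later than hour 36.
Lecture review must finish in time for the problem set (must start by hour 23, minus 1-hour gap → hour 22); flashcard drill (must start by hour 36). The tightest is hour 22, so lecture review must start by 22 − 8 = hour 14.
So lecture review can start as early as hour 9 and as late as hour 14, giving 14 − 9 = 5 hours of slack.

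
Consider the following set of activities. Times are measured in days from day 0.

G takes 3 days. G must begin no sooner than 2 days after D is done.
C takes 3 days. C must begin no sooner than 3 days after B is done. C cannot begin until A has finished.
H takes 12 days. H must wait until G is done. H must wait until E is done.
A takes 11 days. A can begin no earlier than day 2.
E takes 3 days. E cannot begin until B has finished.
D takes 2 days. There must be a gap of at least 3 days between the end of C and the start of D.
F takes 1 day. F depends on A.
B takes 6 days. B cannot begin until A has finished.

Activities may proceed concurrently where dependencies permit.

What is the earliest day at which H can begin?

A waits on its own release at day 2, so it starts at day 2 and finishes at 2 + 11 = day 13.
After A (finishes day 13), B can start at day 13 and finishes at day 19.
E waits on B (finishes day 19), so it starts at day 19 and finishes at 19 + 3 = day 22.
C needs all of B (finishes day 19, plus 3-day gap → day 22); A (finishes day 13). That puts its earliest start at day 22; it finishes at 22 + 3 = day 25.
After C (finishes day 25, plus 3-day gap → day 28), D can start at day 28 and finishes at day 30.
G waits on D (finishes day 30, plus 2-day gap → day 32), so it starts at day 32 and finishes at 32 + 3 = day 35.
H waits on G (finishes day 35); E (finishes day 22). The latest of these is day 35, which is the earliest H can start.

35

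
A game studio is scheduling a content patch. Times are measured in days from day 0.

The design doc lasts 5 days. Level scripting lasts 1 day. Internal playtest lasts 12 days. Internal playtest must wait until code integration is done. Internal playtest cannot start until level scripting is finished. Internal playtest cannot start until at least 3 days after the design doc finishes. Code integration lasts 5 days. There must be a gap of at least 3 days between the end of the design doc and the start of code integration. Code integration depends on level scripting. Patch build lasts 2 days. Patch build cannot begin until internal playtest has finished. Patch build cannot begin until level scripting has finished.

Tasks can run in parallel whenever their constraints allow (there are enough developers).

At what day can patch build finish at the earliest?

Level scripting can start immediately at day 0; it finishes at day 1.
The design doc can start immediately at day 0; it finishes at day 5.
For code integration: the design doc (finishes day 5, plus 3-day gap → day 8); level scripting (finishes day 1). Taking the maximum gives a start of day 8, and it finishes at 8 + 5 = day 13.
Internal playtest needs all of code integration (finishes day 13); level scripting (finishes day 1); the design doc (finishes day 5, plus 3-day gap → day 8). That puts its earliest start at day 13; it finishes at 13 + 12 = day 25.
Patch build cannot start until internal playtest (finishes day 25); level scripting (finishes day 1). The controlling bound is day 25, so patch build finishes at 25 + 2 = day 27.

27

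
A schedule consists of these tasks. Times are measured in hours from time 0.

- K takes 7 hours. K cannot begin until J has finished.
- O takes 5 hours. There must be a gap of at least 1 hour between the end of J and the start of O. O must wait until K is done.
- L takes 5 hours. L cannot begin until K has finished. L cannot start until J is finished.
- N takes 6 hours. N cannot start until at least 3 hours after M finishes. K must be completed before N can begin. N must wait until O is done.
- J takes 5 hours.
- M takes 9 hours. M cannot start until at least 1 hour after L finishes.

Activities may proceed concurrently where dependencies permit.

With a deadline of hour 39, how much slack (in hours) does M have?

3

J can start immediately at hour 0; it finishes at hour 5.
After J (finishes hour 5), K can start at hour 5 and finishes at hour 12.
L needs all of K (finishes hour 12); J (finishes hour 5). That puts its earliest start at hour 12; it finishes at 12 + 5 = hour 17.
M waits on L (finishes hour 17, plus 1-hour gap → hour 18), so it starts at hour 18 and finishes at 18 + 9 = hour 27.

Working backward from the deadline:
N has no dependents, so it just needs to finish by hour 39. Starting by 39 − 6 = hour 33 achieves that.
M has to be done before N (must start by hour 33, minus 3-hour gap → hour 30). That means finishing by hour 30, i.e. starting by 30 − 9 = hour 21.
So M can start as early as hour 18 and as late as hour 21, giving 21 − 18 = 3 hours of slack.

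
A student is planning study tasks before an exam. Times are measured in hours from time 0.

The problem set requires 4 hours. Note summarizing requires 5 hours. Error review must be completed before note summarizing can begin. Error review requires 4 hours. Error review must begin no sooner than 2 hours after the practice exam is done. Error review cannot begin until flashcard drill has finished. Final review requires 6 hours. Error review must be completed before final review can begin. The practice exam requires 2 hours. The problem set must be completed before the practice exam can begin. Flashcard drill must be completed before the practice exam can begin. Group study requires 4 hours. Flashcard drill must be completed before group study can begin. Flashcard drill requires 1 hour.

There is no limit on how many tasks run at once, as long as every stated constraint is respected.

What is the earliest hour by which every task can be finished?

Nothing blocks flashcard drill, so it runs from hour 0 to hour 1.
Group study cannot begin until flashcard drill (finishes hour 1). It runs from hour 1 to 1 + 4 = hour 5.
Nothing blocks the problem set, so it runs from hour 0 to hour 4.
The practice exam has to wait for the problem set (finishes hour 4); flashcard drill (finishes hour 1). The latest of these is hour 4, so the practice exam runs hour 4 to 4 + 2 = hour 6.
Error review cannot start until the practice exam (finishes hour 6, plus 2-hour gap → hour 8); flashcard drill (finishes hour 1). The controlling bound is hour 8, so error review finishes at 8 + 4 = hour 12.
Final review waits on error review (finishes hour 12), so it starts at hour 12 and finishes at 12 + 6 = hour 18.
Note summarizing cannot begin until error review (finishes hour 12). It runs from hour 12 to 12 + 5 = hour 17.
All tasks are finished once the last one completes. Finish times: The problem set at 4, Flashcard drill at 1, The practice exam at 6, Error review at 12, Group study at 5, Note summarizing at 17, Final review at 18. The latest is hour 18.

18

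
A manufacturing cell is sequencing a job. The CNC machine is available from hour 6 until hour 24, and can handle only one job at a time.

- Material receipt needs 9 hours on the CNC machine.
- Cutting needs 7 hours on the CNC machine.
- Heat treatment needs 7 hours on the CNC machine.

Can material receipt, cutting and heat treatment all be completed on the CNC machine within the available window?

The CNC machine window is 24 − 6 = 18 hours.
Running back to back, the jobs need 9 + 7 + 7 = 23 hours on the CNC machine.
Since 23 > 18, they cannot all fit.

No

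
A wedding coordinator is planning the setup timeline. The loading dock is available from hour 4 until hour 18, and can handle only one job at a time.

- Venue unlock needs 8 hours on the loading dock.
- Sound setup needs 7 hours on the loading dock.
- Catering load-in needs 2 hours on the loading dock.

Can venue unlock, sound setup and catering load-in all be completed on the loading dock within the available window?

The loading dock window is 18 − 4 = 14 hours.
Running back to back, the jobs need 8 + 7 + 2 = 17 hours on the loading dock.
Since 17 > 14, they cannot all fit.

No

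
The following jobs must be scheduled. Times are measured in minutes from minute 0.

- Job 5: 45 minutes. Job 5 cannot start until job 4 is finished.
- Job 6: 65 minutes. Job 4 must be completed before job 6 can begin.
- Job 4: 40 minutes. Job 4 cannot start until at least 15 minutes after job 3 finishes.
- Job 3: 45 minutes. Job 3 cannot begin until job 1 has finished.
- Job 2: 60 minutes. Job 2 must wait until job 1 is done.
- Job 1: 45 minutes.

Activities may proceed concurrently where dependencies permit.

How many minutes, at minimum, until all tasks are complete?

Job 1 can start immediately at minute 0; it finishes at minute 45.
After job 1 (finishes minute 45), job 3 can start at minute 45 and finishes at minute 90.
After job 3 (finishes minute 90, plus 15-minute gap → minute 105), job 4 can start at minute 105 and finishes at minute 145.
After job 4 (finishes minute 145), job 6 can start at minute 145 and finishes at minute 210.
Job 5 cannot begin until job 4 (finishes minute 145). It runs from minute 145 to 145 + 45 = minute 190.
Job 2 cannot begin until job 1 (finishes minute 45). It runs from minute 45 to 45 + 60 = minute 105.
All tasks are finished once the last one completes. Finish times: Job 1 at 45, Job 2 at 105, Job 3 at 90, Job 4 at 145, Job 5 at 190, Job 6 at 210. The latest is minute 210.

210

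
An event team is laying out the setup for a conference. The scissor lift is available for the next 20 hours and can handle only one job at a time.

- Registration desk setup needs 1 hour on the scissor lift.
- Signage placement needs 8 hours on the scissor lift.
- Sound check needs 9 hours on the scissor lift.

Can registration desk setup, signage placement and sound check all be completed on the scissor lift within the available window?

Running back to back, the jobs need 1 + 8 + 9 = 18 hours on the scissor lift.
Since 18 ≤ 20, they fit within the window.

Yes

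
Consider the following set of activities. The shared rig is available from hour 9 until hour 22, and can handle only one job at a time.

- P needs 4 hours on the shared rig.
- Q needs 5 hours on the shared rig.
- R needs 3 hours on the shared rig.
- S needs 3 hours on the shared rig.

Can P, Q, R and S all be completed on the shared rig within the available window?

No

The shared rig window is 22 − 9 = 13 hours.
Running back to back, the jobs need 4 + 5 + 3 + 3 = 15 hours on the shared rig.
Since 15 > 13, they cannot all fit.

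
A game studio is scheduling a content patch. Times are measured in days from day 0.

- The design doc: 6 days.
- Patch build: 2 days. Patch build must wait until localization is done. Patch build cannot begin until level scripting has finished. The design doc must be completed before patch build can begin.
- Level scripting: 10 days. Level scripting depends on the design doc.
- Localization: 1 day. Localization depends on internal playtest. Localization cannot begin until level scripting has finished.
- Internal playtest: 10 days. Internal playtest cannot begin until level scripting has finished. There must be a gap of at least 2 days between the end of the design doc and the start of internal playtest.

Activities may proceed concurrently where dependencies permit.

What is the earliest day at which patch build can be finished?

29

The design doc has no prerequisites, so it starts at day 0 and finishes at day 6.
Level scripting waits on the design doc (finishes day 6), so it starts at day 6 and finishes at 6 + 10 = day 16.
Internal playtest has to wait for level scripting (finishes day 16); the design doc (finishes day 6, plus 2-day gap → day 8). The latest of these is day 16, so internal playtest runs day 16 to 16 + 10 = day 26.
Localization cannot start until internal playtest (finishes day 26); level scripting (finishes day 16). The controlling bound is day 26, so localization finishes at 26 + 1 = day 27.
Patch build cannot start until localization (finishes day 27); level scripting (finishes day 16); the design doc (finishes day 6). The controlling bound is day 27, so patch build finishes at 27 + 2 = day 29.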